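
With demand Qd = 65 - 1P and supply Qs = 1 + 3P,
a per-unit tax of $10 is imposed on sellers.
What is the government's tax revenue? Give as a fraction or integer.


With tax on sellers, new supply: Qs' = 1 + 3(P - 10)
= 3P - 29
New equilibrium quantity:
Q_new = 83/2
Tax revenue = tax * Q_new = 10 * 83/2 = 415

415


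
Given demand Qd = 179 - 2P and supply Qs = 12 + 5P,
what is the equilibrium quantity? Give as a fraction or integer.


First find equilibrium price:
179 - 2P = 12 + 5P
P* = 167/7 = 167/7
Then substitute into demand:
Q* = 179 - 2 * 167/7 = 919/7

919/7


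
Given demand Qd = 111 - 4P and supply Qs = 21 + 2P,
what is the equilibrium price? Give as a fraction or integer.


At equilibrium, Qd = Qs.
111 - 4P = 21 + 2P
111 - 21 = 4P + 2P
90 = 6P
P* = 90/6 = 15

15


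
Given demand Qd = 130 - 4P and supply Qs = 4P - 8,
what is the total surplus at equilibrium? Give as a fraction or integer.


Find equilibrium: 130 - 4P = 4P - 8
130 + 8 = 8P
P* = 138/8 = 69/4
Q* = 4*69/4 - 8 = 61
Inverse demand: P = 65/2 - Q/4, so P_max = 65/2
Inverse supply: P = 2 + Q/4, so P_min = 2
CS = (1/2) * 61 * (65/2 - 69/4) = 3721/8
PS = (1/2) * 61 * (69/4 - 2) = 3721/8
TS = CS + PS = 3721/8 + 3721/8 = 3721/4

3721/4


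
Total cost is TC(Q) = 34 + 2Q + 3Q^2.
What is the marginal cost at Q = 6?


MC = dTC/dQ = 2 + 2*3*Q
At Q = 6:
MC = 2 + 6*6
MC = 2 + 36 = 38

38


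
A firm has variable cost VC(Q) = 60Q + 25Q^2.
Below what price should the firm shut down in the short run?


AVC(Q) = VC(Q)/Q = 60 + 25Q
AVC is increasing in Q, so minimum AVC is at Q -> 0+.
Min AVC = 60
The firm should shut down if P < 60.

60


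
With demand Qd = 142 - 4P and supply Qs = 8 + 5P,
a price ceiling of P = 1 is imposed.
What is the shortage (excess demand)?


At P = 1:
Qd = 142 - 4*1 = 138
Qs = 8 + 5*1 = 13
Shortage = Qd - Qs = 138 - 13 = 125

125


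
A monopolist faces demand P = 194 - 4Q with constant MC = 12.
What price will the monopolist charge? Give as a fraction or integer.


MR = 194 - 8Q
Set MR = MC: 194 - 8Q = 12
Q* = 91/4
Substitute into demand:
P* = 194 - 4*91/4 = 103

103


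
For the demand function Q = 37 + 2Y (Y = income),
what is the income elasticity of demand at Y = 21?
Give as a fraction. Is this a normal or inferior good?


dQ/dY = 2
At Y = 21: Q = 37 + 2*21 = 79
Ey = (dQ/dY)(Y/Q) = 2 * 21 / 79 = 42/79
Since Ey > 0, this is a normal good.

42/79 (normal good)


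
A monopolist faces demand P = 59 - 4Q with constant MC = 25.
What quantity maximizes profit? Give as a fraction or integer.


TR = P*Q = (59 - 4Q)Q = 59Q - 4Q^2
MR = dTR/dQ = 59 - 8Q
Set MR = MC:
59 - 8Q = 25
34 = 8Q
Q* = 34/8 = 17/4

17/4


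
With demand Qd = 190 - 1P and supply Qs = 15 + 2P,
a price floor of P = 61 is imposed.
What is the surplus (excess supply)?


At P = 61:
Qd = 190 - 1*61 = 129
Qs = 15 + 2*61 = 137
Surplus = Qs - Qd = 137 - 129 = 8

8


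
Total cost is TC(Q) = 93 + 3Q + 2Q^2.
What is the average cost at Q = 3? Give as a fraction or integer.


TC(3) = 93 + 3*3 + 2*3^2
TC(3) = 93 + 9 + 18 = 120
AC = TC/Q = 120/3 = 40

40


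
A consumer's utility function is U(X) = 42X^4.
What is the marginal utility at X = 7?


MU = dU/dX = 42*4*X^(4-1)
MU = 168*X^3
At X = 7:
MU = 168 * 7^3
MU = 168 * 343 = 57624

57624


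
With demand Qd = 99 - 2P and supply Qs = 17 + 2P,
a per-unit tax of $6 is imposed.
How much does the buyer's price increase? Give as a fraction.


With a per-unit tax, the buyer's price increase depends on relative slopes.
Supply slope: d = 2, Demand slope: b = 2
Buyer's price increase = d * tax / (b + d)
= 2 * 6 / (2 + 2)
= 12 / 4 = 3

3


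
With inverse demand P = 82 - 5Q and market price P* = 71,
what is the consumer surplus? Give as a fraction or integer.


Maximum willingness to pay (at Q=0): P_max = 82
Quantity demanded at P* = 71:
Q* = (82 - 71)/5 = 11/5
CS = (1/2) * Q* * (P_max - P*)
CS = (1/2) * 11/5 * (82 - 71)
CS = (1/2) * 11/5 * 11 = 121/10

121/10


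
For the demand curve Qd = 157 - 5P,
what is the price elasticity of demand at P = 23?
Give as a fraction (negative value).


dQ/dP = -5
At P = 23: Q = 157 - 5*23 = 42
E = (dQ/dP)(P/Q) = (-5)(23/42) = -115/42

-115/42


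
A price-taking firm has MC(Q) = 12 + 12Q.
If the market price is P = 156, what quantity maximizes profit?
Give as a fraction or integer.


In perfect competition, profit is maximized where P = MC.
156 = 12 + 12Q
144 = 12Q
Q* = 144/12 = 12

12


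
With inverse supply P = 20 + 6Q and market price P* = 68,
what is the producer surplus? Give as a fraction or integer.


Minimum supply price (at Q=0): P_min = 20
Quantity supplied at P* = 68:
Q* = (68 - 20)/6 = 8
PS = (1/2) * Q* * (P* - P_min)
PS = (1/2) * 8 * (68 - 20)
PS = (1/2) * 8 * 48 = 192

192


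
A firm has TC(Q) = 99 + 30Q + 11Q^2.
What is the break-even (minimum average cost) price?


AC(Q) = 99/Q + 30 + 11Q
To minimize: dAC/dQ = -99/Q^2 + 11 = 0
Q^2 = 99/11 = 9
Q* = 3
Min AC = 99/3 + 30 + 11*3
Min AC = 33 + 30 + 33 = 96

96


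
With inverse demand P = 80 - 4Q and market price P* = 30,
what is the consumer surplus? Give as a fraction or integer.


Maximum willingness to pay (at Q=0): P_max = 80
Quantity demanded at P* = 30:
Q* = (80 - 30)/4 = 25/2
CS = (1/2) * Q* * (P_max - P*)
CS = (1/2) * 25/2 * (80 - 30)
CS = (1/2) * 25/2 * 50 = 625/2

625/2


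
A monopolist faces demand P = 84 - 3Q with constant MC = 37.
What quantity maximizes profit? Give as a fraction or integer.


TR = P*Q = (84 - 3Q)Q = 84Q - 3Q^2
MR = dTR/dQ = 84 - 6Q
Set MR = MC:
84 - 6Q = 37
47 = 6Q
Q* = 47/6 = 47/6

47/6


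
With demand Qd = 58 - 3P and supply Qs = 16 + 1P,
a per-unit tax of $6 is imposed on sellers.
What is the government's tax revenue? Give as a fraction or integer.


With tax on sellers, new supply: Qs' = 16 + 1(P - 6)
= 10 + 1P
New equilibrium quantity:
Q_new = 22
Tax revenue = tax * Q_new = 6 * 22 = 132

132


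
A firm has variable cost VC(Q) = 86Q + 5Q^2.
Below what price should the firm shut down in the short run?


AVC(Q) = VC(Q)/Q = 86 + 5Q
AVC is increasing in Q, so minimum AVC is at Q -> 0+.
Min AVC = 86
The firm should shut down if P < 86.

86


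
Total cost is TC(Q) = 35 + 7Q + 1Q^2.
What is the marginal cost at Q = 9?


MC = dTC/dQ = 7 + 2*1*Q
At Q = 9:
MC = 7 + 2*9
MC = 7 + 18 = 25

25


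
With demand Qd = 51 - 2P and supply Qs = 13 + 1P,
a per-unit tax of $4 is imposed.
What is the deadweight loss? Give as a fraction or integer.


Pre-tax equilibrium quantity: Q* = 77/3
Post-tax equilibrium quantity: Q_tax = 23
Reduction in quantity: Q* - Q_tax = 8/3
DWL = (1/2) * tax * (Q* - Q_tax)
DWL = (1/2) * 4 * 8/3 = 16/3

16/3


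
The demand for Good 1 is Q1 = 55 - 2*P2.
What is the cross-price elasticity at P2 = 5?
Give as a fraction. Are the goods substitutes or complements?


dQ1/dP2 = -2
At P2 = 5: Q1 = 55 - 2*5 = 45
Exy = (dQ1/dP2)(P2/Q1) = -2 * 5 / 45 = -2/9
Since Exy < 0, the goods are complements.

-2/9 (complements)


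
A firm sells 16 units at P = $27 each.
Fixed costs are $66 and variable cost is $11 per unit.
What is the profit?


Total Revenue = P * Q = 27 * 16 = $432
Total Cost = FC + VC*Q = 66 + 11*16 = $242
Profit = TR - TC = 432 - 242 = $190

$190


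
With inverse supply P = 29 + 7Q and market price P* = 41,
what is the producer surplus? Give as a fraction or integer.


Minimum supply price (at Q=0): P_min = 29
Quantity supplied at P* = 41:
Q* = (41 - 29)/7 = 12/7
PS = (1/2) * Q* * (P* - P_min)
PS = (1/2) * 12/7 * (41 - 29)
PS = (1/2) * 12/7 * 12 = 72/7

72/7


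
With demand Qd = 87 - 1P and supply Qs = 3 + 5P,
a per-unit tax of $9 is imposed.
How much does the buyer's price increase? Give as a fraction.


With a per-unit tax, the buyer's price increase depends on relative slopes.
Supply slope: d = 5, Demand slope: b = 1
Buyer's price increase = d * tax / (b + d)
= 5 * 9 / (1 + 5)
= 45 / 6 = 15/2

15/2


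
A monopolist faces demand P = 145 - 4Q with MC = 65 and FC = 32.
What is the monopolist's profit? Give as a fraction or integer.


MR = MC: 145 - 8Q = 65
Q* = 10
P* = 145 - 4*10 = 105
Profit = (P* - MC)*Q* - FC
= (105 - 65)*10 - 32
= 40*10 - 32
= 400 - 32 = 368

368


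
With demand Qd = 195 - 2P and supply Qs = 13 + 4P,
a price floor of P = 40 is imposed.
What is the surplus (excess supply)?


At P = 40:
Qd = 195 - 2*40 = 115
Qs = 13 + 4*40 = 173
Surplus = Qs - Qd = 173 - 115 = 58

58


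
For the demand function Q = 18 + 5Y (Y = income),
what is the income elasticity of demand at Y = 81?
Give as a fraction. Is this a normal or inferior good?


dQ/dY = 5
At Y = 81: Q = 18 + 5*81 = 423
Ey = (dQ/dY)(Y/Q) = 5 * 81 / 423 = 45/47
Since Ey > 0, this is a normal good.

45/47 (normal good)


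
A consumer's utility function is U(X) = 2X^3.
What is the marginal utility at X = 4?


MU = dU/dX = 2*3*X^(3-1)
MU = 6*X^2
At X = 4:
MU = 6 * 4^2
MU = 6 * 16 = 96

96


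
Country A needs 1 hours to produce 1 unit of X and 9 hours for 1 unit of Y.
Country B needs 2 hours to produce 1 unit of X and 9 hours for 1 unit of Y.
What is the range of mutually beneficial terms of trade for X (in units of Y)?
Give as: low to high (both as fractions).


Opportunity cost of X for Country A = hours_X / hours_Y = 1/9 = 1/9 units of Y
Opportunity cost of X for Country B = hours_X / hours_Y = 2/9 = 2/9 units of Y
Terms of trade must be between the two opportunity costs.
Range: 1/9 to 2/9

1/9 to 2/9


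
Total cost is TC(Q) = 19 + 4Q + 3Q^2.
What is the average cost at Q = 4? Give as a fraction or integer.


TC(4) = 19 + 4*4 + 3*4^2
TC(4) = 19 + 16 + 48 = 83
AC = TC/Q = 83/4 = 83/4

83/4


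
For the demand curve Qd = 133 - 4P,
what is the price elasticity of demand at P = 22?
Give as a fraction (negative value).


dQ/dP = -4
At P = 22: Q = 133 - 4*22 = 45
E = (dQ/dP)(P/Q) = (-4)(22/45) = -88/45

-88/45


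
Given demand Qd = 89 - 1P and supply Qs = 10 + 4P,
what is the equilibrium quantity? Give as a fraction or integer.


First find equilibrium price:
89 - 1P = 10 + 4P
P* = 79/5 = 79/5
Then substitute into demand:
Q* = 89 - 1 * 79/5 = 366/5

366/5


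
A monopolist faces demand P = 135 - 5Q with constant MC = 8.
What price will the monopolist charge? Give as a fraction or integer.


MR = 135 - 10Q
Set MR = MC: 135 - 10Q = 8
Q* = 127/10
Substitute into demand:
P* = 135 - 5*127/10 = 143/2

143/2


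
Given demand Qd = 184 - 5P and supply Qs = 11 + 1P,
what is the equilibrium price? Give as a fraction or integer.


At equilibrium, Qd = Qs.
184 - 5P = 11 + 1P
184 - 11 = 5P + 1P
173 = 6P
P* = 173/6 = 173/6

173/6


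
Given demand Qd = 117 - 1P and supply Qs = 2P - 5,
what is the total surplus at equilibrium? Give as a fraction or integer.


Find equilibrium: 117 - 1P = 2P - 5
117 + 5 = 3P
P* = 122/3 = 122/3
Q* = 2*122/3 - 5 = 229/3
Inverse demand: P = 117 - Q/1, so P_max = 117
Inverse supply: P = 5/2 + Q/2, so P_min = 5/2
CS = (1/2) * 229/3 * (117 - 122/3) = 52441/18
PS = (1/2) * 229/3 * (122/3 - 5/2) = 52441/36
TS = CS + PS = 52441/18 + 52441/36 = 52441/12

52441/12


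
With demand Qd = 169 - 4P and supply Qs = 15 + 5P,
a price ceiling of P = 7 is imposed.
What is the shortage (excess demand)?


At P = 7:
Qd = 169 - 4*7 = 141
Qs = 15 + 5*7 = 50
Shortage = Qd - Qs = 141 - 50 = 91

91


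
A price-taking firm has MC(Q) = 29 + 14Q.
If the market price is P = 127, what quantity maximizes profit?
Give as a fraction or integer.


In perfect competition, profit is maximized where P = MC.
127 = 29 + 14Q
98 = 14Q
Q* = 98/14 = 7

7


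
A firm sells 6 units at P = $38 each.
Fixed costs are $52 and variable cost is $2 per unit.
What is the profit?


Total Revenue = P * Q = 38 * 6 = $228
Total Cost = FC + VC*Q = 52 + 2*6 = $64
Profit = TR - TC = 228 - 64 = $164

$164


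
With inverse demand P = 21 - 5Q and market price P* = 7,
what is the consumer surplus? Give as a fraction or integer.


Maximum willingness to pay (at Q=0): P_max = 21
Quantity demanded at P* = 7:
Q* = (21 - 7)/5 = 14/5
CS = (1/2) * Q* * (P_max - P*)
CS = (1/2) * 14/5 * (21 - 7)
CS = (1/2) * 14/5 * 14 = 98/5

98/5


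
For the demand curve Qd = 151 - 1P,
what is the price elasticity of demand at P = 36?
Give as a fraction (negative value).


dQ/dP = -1
At P = 36: Q = 151 - 1*36 = 115
E = (dQ/dP)(P/Q) = (-1)(36/115) = -36/115

-36/115


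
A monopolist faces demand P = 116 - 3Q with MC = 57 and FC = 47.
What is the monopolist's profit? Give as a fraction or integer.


MR = MC: 116 - 6Q = 57
Q* = 59/6
P* = 116 - 3*59/6 = 173/2
Profit = (P* - MC)*Q* - FC
= (173/2 - 57)*59/6 - 47
= 59/2*59/6 - 47
= 3481/12 - 47 = 2917/12

2917/12


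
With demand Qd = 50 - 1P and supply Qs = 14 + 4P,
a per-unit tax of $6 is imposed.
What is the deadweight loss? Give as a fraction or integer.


Pre-tax equilibrium quantity: Q* = 214/5
Post-tax equilibrium quantity: Q_tax = 38
Reduction in quantity: Q* - Q_tax = 24/5
DWL = (1/2) * tax * (Q* - Q_tax)
DWL = (1/2) * 6 * 24/5 = 72/5

72/5


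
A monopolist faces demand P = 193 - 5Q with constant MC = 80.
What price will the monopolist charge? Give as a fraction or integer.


MR = 193 - 10Q
Set MR = MC: 193 - 10Q = 80
Q* = 113/10
Substitute into demand:
P* = 193 - 5*113/10 = 273/2

273/2


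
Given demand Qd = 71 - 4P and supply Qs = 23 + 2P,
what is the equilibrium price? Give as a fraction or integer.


At equilibrium, Qd = Qs.
71 - 4P = 23 + 2P
71 - 23 = 4P + 2P
48 = 6P
P* = 48/6 = 8

8


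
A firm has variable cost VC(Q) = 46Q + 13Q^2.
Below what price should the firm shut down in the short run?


AVC(Q) = VC(Q)/Q = 46 + 13Q
AVC is increasing in Q, so minimum AVC is at Q -> 0+.
Min AVC = 46
The firm should shut down if P < 46.

46


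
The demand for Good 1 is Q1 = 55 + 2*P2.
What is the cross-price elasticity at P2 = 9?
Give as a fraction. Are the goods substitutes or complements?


dQ1/dP2 = 2
At P2 = 9: Q1 = 55 + 2*9 = 73
Exy = (dQ1/dP2)(P2/Q1) = 2 * 9 / 73 = 18/73
Since Exy > 0, the goods are substitutes.

18/73 (substitutes)


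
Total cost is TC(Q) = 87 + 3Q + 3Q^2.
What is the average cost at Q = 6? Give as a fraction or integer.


TC(6) = 87 + 3*6 + 3*6^2
TC(6) = 87 + 18 + 108 = 213
AC = TC/Q = 213/6 = 71/2

71/2


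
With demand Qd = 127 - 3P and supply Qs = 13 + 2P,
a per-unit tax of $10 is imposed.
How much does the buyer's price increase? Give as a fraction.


With a per-unit tax, the buyer's price increase depends on relative slopes.
Supply slope: d = 2, Demand slope: b = 3
Buyer's price increase = d * tax / (b + d)
= 2 * 10 / (3 + 2)
= 20 / 5 = 4

4


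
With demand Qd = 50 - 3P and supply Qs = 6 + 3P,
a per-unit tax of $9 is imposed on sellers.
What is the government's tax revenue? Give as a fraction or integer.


With tax on sellers, new supply: Qs' = 6 + 3(P - 9)
= 3P - 21
New equilibrium quantity:
Q_new = 29/2
Tax revenue = tax * Q_new = 9 * 29/2 = 261/2

261/2


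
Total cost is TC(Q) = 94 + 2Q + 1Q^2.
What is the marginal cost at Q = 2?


MC = dTC/dQ = 2 + 2*1*Q
At Q = 2:
MC = 2 + 2*2
MC = 2 + 4 = 6

6


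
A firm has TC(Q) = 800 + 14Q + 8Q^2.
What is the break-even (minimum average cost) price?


AC(Q) = 800/Q + 14 + 8Q
To minimize: dAC/dQ = -800/Q^2 + 8 = 0
Q^2 = 800/8 = 100
Q* = 10
Min AC = 800/10 + 14 + 8*10
Min AC = 80 + 14 + 80 = 174

174


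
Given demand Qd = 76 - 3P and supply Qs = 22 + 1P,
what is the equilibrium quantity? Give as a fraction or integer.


First find equilibrium price:
76 - 3P = 22 + 1P
P* = 54/4 = 27/2
Then substitute into demand:
Q* = 76 - 3 * 27/2 = 71/2

71/2


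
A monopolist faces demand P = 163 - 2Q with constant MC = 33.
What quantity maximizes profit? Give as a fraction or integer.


TR = P*Q = (163 - 2Q)Q = 163Q - 2Q^2
MR = dTR/dQ = 163 - 4Q
Set MR = MC:
163 - 4Q = 33
130 = 4Q
Q* = 130/4 = 65/2

65/2


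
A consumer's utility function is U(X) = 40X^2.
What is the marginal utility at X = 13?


MU = dU/dX = 40*2*X^(2-1)
MU = 80*X^1
At X = 13:
MU = 80 * 13^1
MU = 80 * 13 = 1040

1040


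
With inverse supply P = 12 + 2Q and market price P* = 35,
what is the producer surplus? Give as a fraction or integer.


Minimum supply price (at Q=0): P_min = 12
Quantity supplied at P* = 35:
Q* = (35 - 12)/2 = 23/2
PS = (1/2) * Q* * (P* - P_min)
PS = (1/2) * 23/2 * (35 - 12)
PS = (1/2) * 23/2 * 23 = 529/4

529/4


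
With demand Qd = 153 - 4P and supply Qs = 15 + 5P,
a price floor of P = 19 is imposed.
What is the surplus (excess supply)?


At P = 19:
Qd = 153 - 4*19 = 77
Qs = 15 + 5*19 = 110
Surplus = Qs - Qd = 110 - 77 = 33

33


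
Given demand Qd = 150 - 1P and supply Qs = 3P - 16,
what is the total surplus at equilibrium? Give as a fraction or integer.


Find equilibrium: 150 - 1P = 3P - 16
150 + 16 = 4P
P* = 166/4 = 83/2
Q* = 3*83/2 - 16 = 217/2
Inverse demand: P = 150 - Q/1, so P_max = 150
Inverse supply: P = 16/3 + Q/3, so P_min = 16/3
CS = (1/2) * 217/2 * (150 - 83/2) = 47089/8
PS = (1/2) * 217/2 * (83/2 - 16/3) = 47089/24
TS = CS + PS = 47089/8 + 47089/24 = 47089/6

47089/6


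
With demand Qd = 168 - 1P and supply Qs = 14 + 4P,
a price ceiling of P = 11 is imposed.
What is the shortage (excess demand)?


At P = 11:
Qd = 168 - 1*11 = 157
Qs = 14 + 4*11 = 58
Shortage = Qd - Qs = 157 - 58 = 99

99


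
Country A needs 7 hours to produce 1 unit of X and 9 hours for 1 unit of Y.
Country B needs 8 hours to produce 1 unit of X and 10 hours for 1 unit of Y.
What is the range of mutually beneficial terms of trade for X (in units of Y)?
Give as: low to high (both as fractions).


Opportunity cost of X for Country A = hours_X / hours_Y = 7/9 = 7/9 units of Y
Opportunity cost of X for Country B = hours_X / hours_Y = 8/10 = 4/5 units of Y
Terms of trade must be between the two opportunity costs.
Range: 7/9 to 4/5

7/9 to 4/5


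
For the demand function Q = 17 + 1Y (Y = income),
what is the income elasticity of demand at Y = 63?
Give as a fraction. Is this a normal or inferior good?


dQ/dY = 1
At Y = 63: Q = 17 + 1*63 = 80
Ey = (dQ/dY)(Y/Q) = 1 * 63 / 80 = 63/80
Since Ey > 0, this is a normal good.

63/80 (normal good)


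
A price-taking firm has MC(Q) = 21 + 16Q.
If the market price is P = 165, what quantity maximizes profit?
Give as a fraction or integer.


In perfect competition, profit is maximized where P = MC.
165 = 21 + 16Q
144 = 16Q
Q* = 144/16 = 9

9


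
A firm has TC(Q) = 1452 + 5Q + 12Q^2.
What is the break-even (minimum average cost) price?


AC(Q) = 1452/Q + 5 + 12Q
To minimize: dAC/dQ = -1452/Q^2 + 12 = 0
Q^2 = 1452/12 = 121
Q* = 11
Min AC = 1452/11 + 5 + 12*11
Min AC = 132 + 5 + 132 = 269

269


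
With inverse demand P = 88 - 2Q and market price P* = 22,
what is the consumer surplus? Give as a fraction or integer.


Maximum willingness to pay (at Q=0): P_max = 88
Quantity demanded at P* = 22:
Q* = (88 - 22)/2 = 33
CS = (1/2) * Q* * (P_max - P*)
CS = (1/2) * 33 * (88 - 22)
CS = (1/2) * 33 * 66 = 1089

1089


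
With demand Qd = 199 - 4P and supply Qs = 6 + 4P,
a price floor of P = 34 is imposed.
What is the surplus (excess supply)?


At P = 34:
Qd = 199 - 4*34 = 63
Qs = 6 + 4*34 = 142
Surplus = Qs - Qd = 142 - 63 = 79

79


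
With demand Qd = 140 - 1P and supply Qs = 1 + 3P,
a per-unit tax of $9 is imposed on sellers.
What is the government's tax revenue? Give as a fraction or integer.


With tax on sellers, new supply: Qs' = 1 + 3(P - 9)
= 3P - 26
New equilibrium quantity:
Q_new = 197/2
Tax revenue = tax * Q_new = 9 * 197/2 = 1773/2

1773/2


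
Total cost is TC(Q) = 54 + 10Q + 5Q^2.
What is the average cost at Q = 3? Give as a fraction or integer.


TC(3) = 54 + 10*3 + 5*3^2
TC(3) = 54 + 30 + 45 = 129
AC = TC/Q = 129/3 = 43

43


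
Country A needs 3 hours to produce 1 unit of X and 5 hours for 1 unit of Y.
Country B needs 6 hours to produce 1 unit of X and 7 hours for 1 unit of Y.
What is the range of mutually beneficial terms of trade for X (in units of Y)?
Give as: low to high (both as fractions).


Opportunity cost of X for Country A = hours_X / hours_Y = 3/5 = 3/5 units of Y
Opportunity cost of X for Country B = hours_X / hours_Y = 6/7 = 6/7 units of Y
Terms of trade must be between the two opportunity costs.
Range: 3/5 to 6/7

3/5 to 6/7


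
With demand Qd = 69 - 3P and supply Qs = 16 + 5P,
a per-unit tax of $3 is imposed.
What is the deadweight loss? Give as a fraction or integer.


Pre-tax equilibrium quantity: Q* = 393/8
Post-tax equilibrium quantity: Q_tax = 87/2
Reduction in quantity: Q* - Q_tax = 45/8
DWL = (1/2) * tax * (Q* - Q_tax)
DWL = (1/2) * 3 * 45/8 = 135/16

135/16


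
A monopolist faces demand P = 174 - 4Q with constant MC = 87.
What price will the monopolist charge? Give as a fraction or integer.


MR = 174 - 8Q
Set MR = MC: 174 - 8Q = 87
Q* = 87/8
Substitute into demand:
P* = 174 - 4*87/8 = 261/2

261/2


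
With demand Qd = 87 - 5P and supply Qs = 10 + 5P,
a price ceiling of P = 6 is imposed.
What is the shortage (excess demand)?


At P = 6:
Qd = 87 - 5*6 = 57
Qs = 10 + 5*6 = 40
Shortage = Qd - Qs = 57 - 40 = 17

17


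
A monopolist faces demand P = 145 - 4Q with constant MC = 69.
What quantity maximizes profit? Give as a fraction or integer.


TR = P*Q = (145 - 4Q)Q = 145Q - 4Q^2
MR = dTR/dQ = 145 - 8Q
Set MR = MC:
145 - 8Q = 69
76 = 8Q
Q* = 76/8 = 19/2

19/2


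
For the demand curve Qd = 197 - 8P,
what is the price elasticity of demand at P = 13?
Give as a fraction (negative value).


dQ/dP = -8
At P = 13: Q = 197 - 8*13 = 93
E = (dQ/dP)(P/Q) = (-8)(13/93) = -104/93

-104/93


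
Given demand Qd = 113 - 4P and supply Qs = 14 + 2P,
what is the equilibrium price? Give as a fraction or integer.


At equilibrium, Qd = Qs.
113 - 4P = 14 + 2P
113 - 14 = 4P + 2P
99 = 6P
P* = 99/6 = 33/2

33/2


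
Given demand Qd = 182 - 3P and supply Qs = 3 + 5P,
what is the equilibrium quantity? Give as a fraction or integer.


First find equilibrium price:
182 - 3P = 3 + 5P
P* = 179/8 = 179/8
Then substitute into demand:
Q* = 182 - 3 * 179/8 = 919/8

919/8


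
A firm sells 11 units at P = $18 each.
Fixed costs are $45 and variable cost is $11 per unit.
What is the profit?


Total Revenue = P * Q = 18 * 11 = $198
Total Cost = FC + VC*Q = 45 + 11*11 = $166
Profit = TR - TC = 198 - 166 = $32

$32


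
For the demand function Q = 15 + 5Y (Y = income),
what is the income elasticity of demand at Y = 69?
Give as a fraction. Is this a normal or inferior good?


dQ/dY = 5
At Y = 69: Q = 15 + 5*69 = 360
Ey = (dQ/dY)(Y/Q) = 5 * 69 / 360 = 23/24
Since Ey > 0, this is a normal good.

23/24 (normal good)


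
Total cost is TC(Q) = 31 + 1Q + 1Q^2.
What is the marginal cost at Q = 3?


MC = dTC/dQ = 1 + 2*1*Q
At Q = 3:
MC = 1 + 2*3
MC = 1 + 6 = 7

7


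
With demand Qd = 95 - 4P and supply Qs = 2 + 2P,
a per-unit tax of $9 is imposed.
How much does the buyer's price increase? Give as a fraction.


With a per-unit tax, the buyer's price increase depends on relative slopes.
Supply slope: d = 2, Demand slope: b = 4
Buyer's price increase = d * tax / (b + d)
= 2 * 9 / (4 + 2)
= 18 / 6 = 3

3


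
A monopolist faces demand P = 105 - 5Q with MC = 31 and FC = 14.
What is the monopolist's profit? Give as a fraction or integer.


MR = MC: 105 - 10Q = 31
Q* = 37/5
P* = 105 - 5*37/5 = 68
Profit = (P* - MC)*Q* - FC
= (68 - 31)*37/5 - 14
= 37*37/5 - 14
= 1369/5 - 14 = 1299/5

1299/5


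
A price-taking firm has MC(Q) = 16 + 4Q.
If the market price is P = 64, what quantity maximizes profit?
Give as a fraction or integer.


In perfect competition, profit is maximized where P = MC.
64 = 16 + 4Q
48 = 4Q
Q* = 48/4 = 12

12


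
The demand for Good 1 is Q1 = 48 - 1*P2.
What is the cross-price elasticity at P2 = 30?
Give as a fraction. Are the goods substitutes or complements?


dQ1/dP2 = -1
At P2 = 30: Q1 = 48 - 1*30 = 18
Exy = (dQ1/dP2)(P2/Q1) = -1 * 30 / 18 = -5/3
Since Exy < 0, the goods are complements.

-5/3 (complements)


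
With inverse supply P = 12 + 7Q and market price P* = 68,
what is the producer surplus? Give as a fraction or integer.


Minimum supply price (at Q=0): P_min = 12
Quantity supplied at P* = 68:
Q* = (68 - 12)/7 = 8
PS = (1/2) * Q* * (P* - P_min)
PS = (1/2) * 8 * (68 - 12)
PS = (1/2) * 8 * 56 = 224

224


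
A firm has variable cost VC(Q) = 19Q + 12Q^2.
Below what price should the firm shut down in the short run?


AVC(Q) = VC(Q)/Q = 19 + 12Q
AVC is increasing in Q, so minimum AVC is at Q -> 0+.
Min AVC = 19
The firm should shut down if P < 19.

19


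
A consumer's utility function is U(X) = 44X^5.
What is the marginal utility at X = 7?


MU = dU/dX = 44*5*X^(5-1)
MU = 220*X^4
At X = 7:
MU = 220 * 7^4
MU = 220 * 2401 = 528220

528220


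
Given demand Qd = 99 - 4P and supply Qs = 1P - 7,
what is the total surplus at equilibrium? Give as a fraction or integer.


Find equilibrium: 99 - 4P = 1P - 7
99 + 7 = 5P
P* = 106/5 = 106/5
Q* = 1*106/5 - 7 = 71/5
Inverse demand: P = 99/4 - Q/4, so P_max = 99/4
Inverse supply: P = 7 + Q/1, so P_min = 7
CS = (1/2) * 71/5 * (99/4 - 106/5) = 5041/200
PS = (1/2) * 71/5 * (106/5 - 7) = 5041/50
TS = CS + PS = 5041/200 + 5041/50 = 5041/40

5041/40


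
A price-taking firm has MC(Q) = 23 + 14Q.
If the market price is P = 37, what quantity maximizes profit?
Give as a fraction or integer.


In perfect competition, profit is maximized where P = MC.
37 = 23 + 14Q
14 = 14Q
Q* = 14/14 = 1

1


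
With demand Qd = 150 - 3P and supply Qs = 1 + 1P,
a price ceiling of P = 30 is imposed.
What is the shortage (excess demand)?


At P = 30:
Qd = 150 - 3*30 = 60
Qs = 1 + 1*30 = 31
Shortage = Qd - Qs = 60 - 31 = 29

29


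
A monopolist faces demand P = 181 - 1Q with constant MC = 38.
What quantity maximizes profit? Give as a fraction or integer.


TR = P*Q = (181 - 1Q)Q = 181Q - 1Q^2
MR = dTR/dQ = 181 - 2Q
Set MR = MC:
181 - 2Q = 38
143 = 2Q
Q* = 143/2 = 143/2

143/2


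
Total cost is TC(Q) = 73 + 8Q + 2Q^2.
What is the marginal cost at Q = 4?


MC = dTC/dQ = 8 + 2*2*Q
At Q = 4:
MC = 8 + 4*4
MC = 8 + 16 = 24

24


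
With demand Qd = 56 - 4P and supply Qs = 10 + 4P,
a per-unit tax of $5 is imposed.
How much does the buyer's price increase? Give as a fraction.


With a per-unit tax, the buyer's price increase depends on relative slopes.
Supply slope: d = 4, Demand slope: b = 4
Buyer's price increase = d * tax / (b + d)
= 4 * 5 / (4 + 4)
= 20 / 8 = 5/2

5/2


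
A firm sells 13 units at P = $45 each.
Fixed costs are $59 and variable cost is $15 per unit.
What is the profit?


Total Revenue = P * Q = 45 * 13 = $585
Total Cost = FC + VC*Q = 59 + 15*13 = $254
Profit = TR - TC = 585 - 254 = $331

$331


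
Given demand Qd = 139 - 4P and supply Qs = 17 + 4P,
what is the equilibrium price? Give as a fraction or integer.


At equilibrium, Qd = Qs.
139 - 4P = 17 + 4P
139 - 17 = 4P + 4P
122 = 8P
P* = 122/8 = 61/4

61/4


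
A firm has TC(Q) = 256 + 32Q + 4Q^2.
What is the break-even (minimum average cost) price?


AC(Q) = 256/Q + 32 + 4Q
To minimize: dAC/dQ = -256/Q^2 + 4 = 0
Q^2 = 256/4 = 64
Q* = 8
Min AC = 256/8 + 32 + 4*8
Min AC = 32 + 32 + 32 = 96

96


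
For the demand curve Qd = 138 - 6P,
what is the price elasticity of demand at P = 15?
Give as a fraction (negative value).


dQ/dP = -6
At P = 15: Q = 138 - 6*15 = 48
E = (dQ/dP)(P/Q) = (-6)(15/48) = -15/8

-15/8


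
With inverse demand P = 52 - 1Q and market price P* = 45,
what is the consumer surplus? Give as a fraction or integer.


Maximum willingness to pay (at Q=0): P_max = 52
Quantity demanded at P* = 45:
Q* = (52 - 45)/1 = 7
CS = (1/2) * Q* * (P_max - P*)
CS = (1/2) * 7 * (52 - 45)
CS = (1/2) * 7 * 7 = 49/2

49/2


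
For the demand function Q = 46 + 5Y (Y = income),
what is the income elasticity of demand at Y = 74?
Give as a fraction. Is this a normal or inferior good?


dQ/dY = 5
At Y = 74: Q = 46 + 5*74 = 416
Ey = (dQ/dY)(Y/Q) = 5 * 74 / 416 = 185/208
Since Ey > 0, this is a normal good.

185/208 (normal good)


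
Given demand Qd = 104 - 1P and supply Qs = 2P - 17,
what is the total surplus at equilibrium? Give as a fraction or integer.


Find equilibrium: 104 - 1P = 2P - 17
104 + 17 = 3P
P* = 121/3 = 121/3
Q* = 2*121/3 - 17 = 191/3
Inverse demand: P = 104 - Q/1, so P_max = 104
Inverse supply: P = 17/2 + Q/2, so P_min = 17/2
CS = (1/2) * 191/3 * (104 - 121/3) = 36481/18
PS = (1/2) * 191/3 * (121/3 - 17/2) = 36481/36
TS = CS + PS = 36481/18 + 36481/36 = 36481/12

36481/12


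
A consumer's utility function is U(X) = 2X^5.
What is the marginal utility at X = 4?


MU = dU/dX = 2*5*X^(5-1)
MU = 10*X^4
At X = 4:
MU = 10 * 4^4
MU = 10 * 256 = 2560

2560


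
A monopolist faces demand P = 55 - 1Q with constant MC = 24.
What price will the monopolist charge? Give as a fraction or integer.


MR = 55 - 2Q
Set MR = MC: 55 - 2Q = 24
Q* = 31/2
Substitute into demand:
P* = 55 - 1*31/2 = 79/2

79/2


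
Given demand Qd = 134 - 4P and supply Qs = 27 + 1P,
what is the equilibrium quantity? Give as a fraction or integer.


First find equilibrium price:
134 - 4P = 27 + 1P
P* = 107/5 = 107/5
Then substitute into demand:
Q* = 134 - 4 * 107/5 = 242/5

242/5


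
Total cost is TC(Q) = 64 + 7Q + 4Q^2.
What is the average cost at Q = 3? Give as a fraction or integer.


TC(3) = 64 + 7*3 + 4*3^2
TC(3) = 64 + 21 + 36 = 121
AC = TC/Q = 121/3 = 121/3

121/3


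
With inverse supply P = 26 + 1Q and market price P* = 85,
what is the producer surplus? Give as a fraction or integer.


Minimum supply price (at Q=0): P_min = 26
Quantity supplied at P* = 85:
Q* = (85 - 26)/1 = 59
PS = (1/2) * Q* * (P* - P_min)
PS = (1/2) * 59 * (85 - 26)
PS = (1/2) * 59 * 59 = 3481/2

3481/2


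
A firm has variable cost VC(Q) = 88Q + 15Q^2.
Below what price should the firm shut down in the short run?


AVC(Q) = VC(Q)/Q = 88 + 15Q
AVC is increasing in Q, so minimum AVC is at Q -> 0+.
Min AVC = 88
The firm should shut down if P < 88.

88


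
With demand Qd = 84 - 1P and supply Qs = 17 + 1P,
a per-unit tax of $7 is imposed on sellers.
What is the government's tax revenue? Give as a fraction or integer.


With tax on sellers, new supply: Qs' = 17 + 1(P - 7)
= 10 + 1P
New equilibrium quantity:
Q_new = 47
Tax revenue = tax * Q_new = 7 * 47 = 329

329


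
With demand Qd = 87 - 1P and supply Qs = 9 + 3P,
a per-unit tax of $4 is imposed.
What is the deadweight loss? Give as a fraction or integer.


Pre-tax equilibrium quantity: Q* = 135/2
Post-tax equilibrium quantity: Q_tax = 129/2
Reduction in quantity: Q* - Q_tax = 3
DWL = (1/2) * tax * (Q* - Q_tax)
DWL = (1/2) * 4 * 3 = 6

6


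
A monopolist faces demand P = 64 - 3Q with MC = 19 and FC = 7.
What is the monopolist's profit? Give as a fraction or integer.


MR = MC: 64 - 6Q = 19
Q* = 15/2
P* = 64 - 3*15/2 = 83/2
Profit = (P* - MC)*Q* - FC
= (83/2 - 19)*15/2 - 7
= 45/2*15/2 - 7
= 675/4 - 7 = 647/4

647/4


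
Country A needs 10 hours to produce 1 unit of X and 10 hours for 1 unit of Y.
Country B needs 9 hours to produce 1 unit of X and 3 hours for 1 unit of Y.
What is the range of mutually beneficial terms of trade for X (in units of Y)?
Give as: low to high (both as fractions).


Opportunity cost of X for Country A = hours_X / hours_Y = 10/10 = 1 units of Y
Opportunity cost of X for Country B = hours_X / hours_Y = 9/3 = 3 units of Y
Terms of trade must be between the two opportunity costs.
Range: 1 to 3

1 to 3


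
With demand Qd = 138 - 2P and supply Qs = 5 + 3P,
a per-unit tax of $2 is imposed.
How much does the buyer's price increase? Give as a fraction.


With a per-unit tax, the buyer's price increase depends on relative slopes.
Supply slope: d = 3, Demand slope: b = 2
Buyer's price increase = d * tax / (b + d)
= 3 * 2 / (2 + 3)
= 6 / 5 = 6/5

6/5


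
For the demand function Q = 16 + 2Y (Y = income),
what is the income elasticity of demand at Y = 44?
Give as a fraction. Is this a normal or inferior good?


dQ/dY = 2
At Y = 44: Q = 16 + 2*44 = 104
Ey = (dQ/dY)(Y/Q) = 2 * 44 / 104 = 11/13
Since Ey > 0, this is a normal good.

11/13 (normal good)


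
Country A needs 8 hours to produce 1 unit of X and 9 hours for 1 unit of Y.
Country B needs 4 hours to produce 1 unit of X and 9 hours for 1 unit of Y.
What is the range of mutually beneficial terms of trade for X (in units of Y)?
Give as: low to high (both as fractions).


Opportunity cost of X for Country A = hours_X / hours_Y = 8/9 = 8/9 units of Y
Opportunity cost of X for Country B = hours_X / hours_Y = 4/9 = 4/9 units of Y
Terms of trade must be between the two opportunity costs.
Range: 4/9 to 8/9

4/9 to 8/9


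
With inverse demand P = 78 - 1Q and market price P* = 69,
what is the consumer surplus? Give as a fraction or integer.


Maximum willingness to pay (at Q=0): P_max = 78
Quantity demanded at P* = 69:
Q* = (78 - 69)/1 = 9
CS = (1/2) * Q* * (P_max - P*)
CS = (1/2) * 9 * (78 - 69)
CS = (1/2) * 9 * 9 = 81/2

81/2


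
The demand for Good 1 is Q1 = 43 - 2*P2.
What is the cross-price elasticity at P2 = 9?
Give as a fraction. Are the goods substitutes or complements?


dQ1/dP2 = -2
At P2 = 9: Q1 = 43 - 2*9 = 25
Exy = (dQ1/dP2)(P2/Q1) = -2 * 9 / 25 = -18/25
Since Exy < 0, the goods are complements.

-18/25 (complements)


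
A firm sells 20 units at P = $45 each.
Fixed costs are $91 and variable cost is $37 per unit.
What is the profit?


Total Revenue = P * Q = 45 * 20 = $900
Total Cost = FC + VC*Q = 91 + 37*20 = $831
Profit = TR - TC = 900 - 831 = $69

$69


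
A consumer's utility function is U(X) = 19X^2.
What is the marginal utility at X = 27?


MU = dU/dX = 19*2*X^(2-1)
MU = 38*X^1
At X = 27:
MU = 38 * 27^1
MU = 38 * 27 = 1026

1026


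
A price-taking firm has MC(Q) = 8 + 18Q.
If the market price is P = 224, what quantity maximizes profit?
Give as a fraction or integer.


In perfect competition, profit is maximized where P = MC.
224 = 8 + 18Q
216 = 18Q
Q* = 216/18 = 12

12


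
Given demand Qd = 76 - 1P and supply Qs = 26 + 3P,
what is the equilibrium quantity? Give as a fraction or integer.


First find equilibrium price:
76 - 1P = 26 + 3P
P* = 50/4 = 25/2
Then substitute into demand:
Q* = 76 - 1 * 25/2 = 127/2

127/2


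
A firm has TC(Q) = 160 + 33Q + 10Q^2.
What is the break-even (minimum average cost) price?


AC(Q) = 160/Q + 33 + 10Q
To minimize: dAC/dQ = -160/Q^2 + 10 = 0
Q^2 = 160/10 = 16
Q* = 4
Min AC = 160/4 + 33 + 10*4
Min AC = 40 + 33 + 40 = 113

113


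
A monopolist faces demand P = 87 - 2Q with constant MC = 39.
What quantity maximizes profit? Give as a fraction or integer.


TR = P*Q = (87 - 2Q)Q = 87Q - 2Q^2
MR = dTR/dQ = 87 - 4Q
Set MR = MC:
87 - 4Q = 39
48 = 4Q
Q* = 48/4 = 12

12


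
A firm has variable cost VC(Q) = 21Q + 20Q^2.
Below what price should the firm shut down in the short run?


AVC(Q) = VC(Q)/Q = 21 + 20Q
AVC is increasing in Q, so minimum AVC is at Q -> 0+.
Min AVC = 21
The firm should shut down if P < 21.

21


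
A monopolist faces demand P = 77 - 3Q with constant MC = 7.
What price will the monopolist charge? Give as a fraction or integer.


MR = 77 - 6Q
Set MR = MC: 77 - 6Q = 7
Q* = 35/3
Substitute into demand:
P* = 77 - 3*35/3 = 42

42


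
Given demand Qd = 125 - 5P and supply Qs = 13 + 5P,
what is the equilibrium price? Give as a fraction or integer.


At equilibrium, Qd = Qs.
125 - 5P = 13 + 5P
125 - 13 = 5P + 5P
112 = 10P
P* = 112/10 = 56/5

56/5


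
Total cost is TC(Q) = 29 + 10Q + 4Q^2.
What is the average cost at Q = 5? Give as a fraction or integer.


TC(5) = 29 + 10*5 + 4*5^2
TC(5) = 29 + 50 + 100 = 179
AC = TC/Q = 179/5 = 179/5

179/5


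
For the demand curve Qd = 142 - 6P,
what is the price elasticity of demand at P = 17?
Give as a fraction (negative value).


dQ/dP = -6
At P = 17: Q = 142 - 6*17 = 40
E = (dQ/dP)(P/Q) = (-6)(17/40) = -51/20

-51/20


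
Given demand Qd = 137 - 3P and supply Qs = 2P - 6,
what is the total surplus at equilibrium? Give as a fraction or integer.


Find equilibrium: 137 - 3P = 2P - 6
137 + 6 = 5P
P* = 143/5 = 143/5
Q* = 2*143/5 - 6 = 256/5
Inverse demand: P = 137/3 - Q/3, so P_max = 137/3
Inverse supply: P = 3 + Q/2, so P_min = 3
CS = (1/2) * 256/5 * (137/3 - 143/5) = 32768/75
PS = (1/2) * 256/5 * (143/5 - 3) = 16384/25
TS = CS + PS = 32768/75 + 16384/25 = 16384/15

16384/15


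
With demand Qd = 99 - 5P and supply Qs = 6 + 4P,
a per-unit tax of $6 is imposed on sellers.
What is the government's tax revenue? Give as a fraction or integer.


With tax on sellers, new supply: Qs' = 6 + 4(P - 6)
= 4P - 18
New equilibrium quantity:
Q_new = 34
Tax revenue = tax * Q_new = 6 * 34 = 204

204


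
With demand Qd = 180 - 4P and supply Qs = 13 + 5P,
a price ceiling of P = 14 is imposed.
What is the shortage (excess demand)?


At P = 14:
Qd = 180 - 4*14 = 124
Qs = 13 + 5*14 = 83
Shortage = Qd - Qs = 124 - 83 = 41

41


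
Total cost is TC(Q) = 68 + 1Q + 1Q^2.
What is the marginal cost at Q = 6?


MC = dTC/dQ = 1 + 2*1*Q
At Q = 6:
MC = 1 + 2*6
MC = 1 + 12 = 13

13


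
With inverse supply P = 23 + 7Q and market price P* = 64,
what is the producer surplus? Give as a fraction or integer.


Minimum supply price (at Q=0): P_min = 23
Quantity supplied at P* = 64:
Q* = (64 - 23)/7 = 41/7
PS = (1/2) * Q* * (P* - P_min)
PS = (1/2) * 41/7 * (64 - 23)
PS = (1/2) * 41/7 * 41 = 1681/14

1681/14


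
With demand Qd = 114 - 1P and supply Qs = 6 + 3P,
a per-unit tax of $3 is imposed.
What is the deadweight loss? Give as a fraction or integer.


Pre-tax equilibrium quantity: Q* = 87
Post-tax equilibrium quantity: Q_tax = 339/4
Reduction in quantity: Q* - Q_tax = 9/4
DWL = (1/2) * tax * (Q* - Q_tax)
DWL = (1/2) * 3 * 9/4 = 27/8

27/8


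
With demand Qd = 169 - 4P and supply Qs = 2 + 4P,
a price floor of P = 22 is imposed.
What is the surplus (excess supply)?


At P = 22:
Qd = 169 - 4*22 = 81
Qs = 2 + 4*22 = 90
Surplus = Qs - Qd = 90 - 81 = 9

9


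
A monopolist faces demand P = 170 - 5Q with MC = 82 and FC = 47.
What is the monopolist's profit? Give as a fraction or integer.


MR = MC: 170 - 10Q = 82
Q* = 44/5
P* = 170 - 5*44/5 = 126
Profit = (P* - MC)*Q* - FC
= (126 - 82)*44/5 - 47
= 44*44/5 - 47
= 1936/5 - 47 = 1701/5

1701/5


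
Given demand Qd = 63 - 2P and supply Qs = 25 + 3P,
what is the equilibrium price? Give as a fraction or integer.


At equilibrium, Qd = Qs.
63 - 2P = 25 + 3P
63 - 25 = 2P + 3P
38 = 5P
P* = 38/5 = 38/5

38/5


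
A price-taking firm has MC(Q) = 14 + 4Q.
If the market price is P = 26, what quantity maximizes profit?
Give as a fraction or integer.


In perfect competition, profit is maximized where P = MC.
26 = 14 + 4Q
12 = 4Q
Q* = 12/4 = 3

3


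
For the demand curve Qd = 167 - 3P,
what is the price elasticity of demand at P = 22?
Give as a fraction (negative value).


dQ/dP = -3
At P = 22: Q = 167 - 3*22 = 101
E = (dQ/dP)(P/Q) = (-3)(22/101) = -66/101

-66/101


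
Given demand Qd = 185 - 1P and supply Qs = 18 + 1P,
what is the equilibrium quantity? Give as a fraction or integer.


First find equilibrium price:
185 - 1P = 18 + 1P
P* = 167/2 = 167/2
Then substitute into demand:
Q* = 185 - 1 * 167/2 = 203/2

203/2


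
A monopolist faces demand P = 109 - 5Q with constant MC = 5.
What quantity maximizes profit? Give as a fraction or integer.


TR = P*Q = (109 - 5Q)Q = 109Q - 5Q^2
MR = dTR/dQ = 109 - 10Q
Set MR = MC:
109 - 10Q = 5
104 = 10Q
Q* = 104/10 = 52/5

52/5


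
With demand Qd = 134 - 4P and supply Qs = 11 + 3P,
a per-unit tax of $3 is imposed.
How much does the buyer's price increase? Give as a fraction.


With a per-unit tax, the buyer's price increase depends on relative slopes.
Supply slope: d = 3, Demand slope: b = 4
Buyer's price increase = d * tax / (b + d)
= 3 * 3 / (4 + 3)
= 9 / 7 = 9/7

9/7


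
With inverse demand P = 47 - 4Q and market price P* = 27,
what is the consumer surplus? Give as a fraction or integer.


Maximum willingness to pay (at Q=0): P_max = 47
Quantity demanded at P* = 27:
Q* = (47 - 27)/4 = 5
CS = (1/2) * Q* * (P_max - P*)
CS = (1/2) * 5 * (47 - 27)
CS = (1/2) * 5 * 20 = 50

50
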